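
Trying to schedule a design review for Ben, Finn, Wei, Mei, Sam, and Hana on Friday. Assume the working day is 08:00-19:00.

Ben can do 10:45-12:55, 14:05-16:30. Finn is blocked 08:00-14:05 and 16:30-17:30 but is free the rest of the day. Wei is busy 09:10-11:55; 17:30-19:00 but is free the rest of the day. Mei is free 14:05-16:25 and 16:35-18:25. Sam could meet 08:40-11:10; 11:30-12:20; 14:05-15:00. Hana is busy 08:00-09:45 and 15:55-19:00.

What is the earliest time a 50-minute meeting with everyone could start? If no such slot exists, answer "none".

14:05

Ben free: 10:45-12:55, 14:05-16:30.
Finn free: 14:05-16:30, 17:30-19:00 (invert busy blocks within the working day).
Wei free: 08:00-09:10, 11:55-17:30 (invert busy blocks within the working day).
Mei free: 14:05-16:25, 16:35-18:25.
Sam free: 08:40-11:10, 11:30-12:20, 14:05-15:00.
Hana free: 09:45-15:55 (invert busy blocks within the working day).
Ben ∩ Finn: 14:05-16:30.
Ben ∩ Finn ∩ Wei: 14:05-16:30.
Ben ∩ Finn ∩ Wei ∩ Mei: 14:05-16:25.
Ben ∩ Finn ∩ Wei ∩ Mei ∩ Sam: 14:05-15:00.
Ben ∩ Finn ∩ Wei ∩ Mei ∩ Sam ∩ Hana: 14:05-15:00.
Those are the intersection windows.
The first common window of at least 50 minutes is 14:05-15:00, so the earliest start is 14:05.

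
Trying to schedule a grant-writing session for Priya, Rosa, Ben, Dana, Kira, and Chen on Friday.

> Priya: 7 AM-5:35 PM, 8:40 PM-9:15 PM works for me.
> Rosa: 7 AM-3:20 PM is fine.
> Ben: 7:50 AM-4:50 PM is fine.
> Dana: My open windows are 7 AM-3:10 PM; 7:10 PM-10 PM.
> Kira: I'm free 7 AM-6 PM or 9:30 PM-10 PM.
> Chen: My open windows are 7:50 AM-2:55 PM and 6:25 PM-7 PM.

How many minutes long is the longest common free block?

425

Priya ∩ Rosa: 07:00-15:20.
Priya ∩ Rosa ∩ Ben: 07:50-15:20.
Priya ∩ Rosa ∩ Ben ∩ Dana: 07:50-15:10.
Priya ∩ Rosa ∩ Ben ∩ Dana ∩ Kira: 07:50-15:10.
Priya ∩ Rosa ∩ Ben ∩ Dana ∩ Kira ∩ Chen: 07:50-14:55.
So the common availability across everyone is 07:50-14:55.
The longest is 07:50-14:55 at 425 minutes.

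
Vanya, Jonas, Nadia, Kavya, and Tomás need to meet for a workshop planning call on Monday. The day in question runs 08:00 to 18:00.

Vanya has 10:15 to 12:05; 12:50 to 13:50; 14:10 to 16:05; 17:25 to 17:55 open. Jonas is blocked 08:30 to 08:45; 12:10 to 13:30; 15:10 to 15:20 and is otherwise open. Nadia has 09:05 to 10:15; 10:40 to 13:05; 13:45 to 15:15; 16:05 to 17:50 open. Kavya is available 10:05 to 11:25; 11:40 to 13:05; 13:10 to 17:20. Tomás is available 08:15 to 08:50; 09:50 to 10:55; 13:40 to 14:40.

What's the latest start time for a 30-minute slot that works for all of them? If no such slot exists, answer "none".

14:10

Vanya free: 10:15-12:05, 12:50-13:50, 14:10-16:05, 17:25-17:55.
Jonas free: 08:00-08:30, 08:45-12:10, 13:30-15:10, 15:20-18:00 (invert busy blocks within the working day).
Nadia free: 09:05-10:15, 10:40-13:05, 13:45-15:15, 16:05-17:50.
Kavya free: 10:05-11:25, 11:40-13:05, 13:10-17:20.
Tomás free: 08:15-08:50, 09:50-10:55, 13:40-14:40.
Vanya ∩ Jonas: 10:15-12:05, 13:30-13:50, 14:10-15:10, 15:20-16:05, 17:25-17:55.
Vanya ∩ Jonas ∩ Nadia: 10:40-12:05, 13:45-13:50, 14:10-15:10, 17:25-17:50.
Vanya ∩ Jonas ∩ Nadia ∩ Kavya: 10:40-11:25, 11:40-12:05, 13:45-13:50, 14:10-15:10.
Vanya ∩ Jonas ∩ Nadia ∩ Kavya ∩ Tomás: 10:40-10:55, 13:45-13:50, 14:10-14:40.
The last common window of at least 30 minutes is 14:10-14:40; a 30-minute meeting can start as late as 14:10 and still end by 14:40.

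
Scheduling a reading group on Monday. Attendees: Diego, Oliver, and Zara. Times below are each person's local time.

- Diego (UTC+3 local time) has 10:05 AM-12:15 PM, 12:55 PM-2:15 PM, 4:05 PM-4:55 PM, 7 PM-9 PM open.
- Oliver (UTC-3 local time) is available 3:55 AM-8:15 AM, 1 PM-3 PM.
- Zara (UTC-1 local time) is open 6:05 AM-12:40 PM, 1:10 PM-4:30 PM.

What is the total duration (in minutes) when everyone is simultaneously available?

300

Diego in UTC: 07:05-09:15, 09:55-11:15, 13:05-13:55, 16:00-18:00 (subtract 3h to convert from UTC+3).
Oliver in UTC: 06:55-11:15, 16:00-18:00 (add 3h to convert from UTC-3).
Zara in UTC: 07:05-13:40, 14:10-17:30 (add 1h to convert from UTC-1).
Diego ∩ Oliver: 07:05-09:15, 09:55-11:15, 16:00-18:00.
Diego ∩ Oliver ∩ Zara: 07:05-09:15, 09:55-11:15, 16:00-17:30.
So the common availability across everyone is 07:05-09:15, 09:55-11:15, 16:00-17:30.
Summing the common windows: 130 + 80 + 90 = 300 minutes.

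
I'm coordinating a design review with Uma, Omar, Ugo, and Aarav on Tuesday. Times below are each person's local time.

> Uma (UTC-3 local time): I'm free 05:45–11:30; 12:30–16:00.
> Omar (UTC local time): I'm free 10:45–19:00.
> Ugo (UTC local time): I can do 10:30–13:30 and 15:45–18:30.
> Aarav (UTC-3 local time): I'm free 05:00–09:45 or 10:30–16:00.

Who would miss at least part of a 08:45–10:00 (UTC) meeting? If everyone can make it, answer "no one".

Omar, Ugo

Uma in UTC: 08:45-14:30, 15:30-19:00 (add 3h to convert from UTC-3).
Omar in UTC: 10:45-19:00.
Ugo in UTC: 10:30-13:30, 15:45-18:30.
Aarav in UTC: 08:00-12:45, 13:30-19:00 (add 3h to convert from UTC-3).
Uma: free for 08:45-10:00. Omar: not fully free for 08:45-10:00. Ugo: not fully free for 08:45-10:00. Aarav: free for 08:45-10:00.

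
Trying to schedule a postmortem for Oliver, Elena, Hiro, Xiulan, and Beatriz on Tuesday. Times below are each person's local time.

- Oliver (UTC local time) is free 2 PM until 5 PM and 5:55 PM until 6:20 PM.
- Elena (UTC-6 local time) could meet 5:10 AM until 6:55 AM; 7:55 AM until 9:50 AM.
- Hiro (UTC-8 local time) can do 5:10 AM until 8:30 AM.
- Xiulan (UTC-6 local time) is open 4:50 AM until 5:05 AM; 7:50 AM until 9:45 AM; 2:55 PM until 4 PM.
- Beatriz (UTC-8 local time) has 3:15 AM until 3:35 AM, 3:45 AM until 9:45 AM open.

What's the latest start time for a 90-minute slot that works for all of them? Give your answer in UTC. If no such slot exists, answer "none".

14:15

Oliver in UTC: 14:00-17:00, 17:55-18:20.
Elena in UTC: 11:10-12:55, 13:55-15:50 (add 6h to convert from UTC-6).
Hiro in UTC: 13:10-16:30 (add 8h to convert from UTC-8).
Xiulan in UTC: 10:50-11:05, 13:50-15:45, 20:55-22:00 (add 6h to convert from UTC-6).
Beatriz in UTC: 11:15-11:35, 11:45-17:45 (add 8h to convert from UTC-8).
Oliver ∩ Elena: 14:00-15:50.
Oliver ∩ Elena ∩ Hiro: 14:00-15:50.
Oliver ∩ Elena ∩ Hiro ∩ Xiulan: 14:00-15:45.
Oliver ∩ Elena ∩ Hiro ∩ Xiulan ∩ Beatriz: 14:00-15:45.
So the common availability across everyone is 14:00-15:45.
The last common window of at least 90 minutes is 14:00-15:45; a 90-minute meeting can start as late as 14:15 and still end by 15:45.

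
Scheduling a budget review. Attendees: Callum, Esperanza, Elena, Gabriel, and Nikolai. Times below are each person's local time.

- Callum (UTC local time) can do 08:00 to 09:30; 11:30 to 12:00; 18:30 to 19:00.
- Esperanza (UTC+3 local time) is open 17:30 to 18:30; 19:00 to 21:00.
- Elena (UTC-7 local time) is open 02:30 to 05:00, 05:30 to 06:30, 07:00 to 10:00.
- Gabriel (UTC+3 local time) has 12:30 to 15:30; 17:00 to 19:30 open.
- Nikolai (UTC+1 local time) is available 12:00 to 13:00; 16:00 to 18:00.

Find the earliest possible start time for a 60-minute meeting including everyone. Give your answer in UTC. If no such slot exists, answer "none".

Callum in UTC: 08:00-09:30, 11:30-12:00, 18:30-19:00.
Esperanza in UTC: 14:30-15:30, 16:00-18:00 (subtract 3h to convert from UTC+3).
Elena in UTC: 09:30-12:00, 12:30-13:30, 14:00-17:00 (add 7h to convert from UTC-7).
Gabriel in UTC: 09:30-12:30, 14:00-16:30 (subtract 3h to convert from UTC+3).
Nikolai in UTC: 11:00-12:00, 15:00-17:00 (subtract 1h to convert from UTC+1).
Callum ∩ Esperanza: ∅.
Callum ∩ Esperanza ∩ Elena: ∅.
Callum ∩ Esperanza ∩ Elena ∩ Gabriel: ∅.
Callum ∩ Esperanza ∩ Elena ∩ Gabriel ∩ Nikolai: ∅.
There is no time when everyone is free.
No common window is at least 60 minutes long.

none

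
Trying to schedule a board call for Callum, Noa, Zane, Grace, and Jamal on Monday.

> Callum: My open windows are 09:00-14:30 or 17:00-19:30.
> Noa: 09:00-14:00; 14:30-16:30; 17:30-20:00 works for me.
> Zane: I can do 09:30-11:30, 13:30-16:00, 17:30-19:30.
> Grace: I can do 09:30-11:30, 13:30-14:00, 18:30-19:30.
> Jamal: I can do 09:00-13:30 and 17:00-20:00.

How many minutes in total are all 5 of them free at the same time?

180

Callum ∩ Noa: 09:00-14:00, 17:30-19:30.
Callum ∩ Noa ∩ Zane: 09:30-11:30, 13:30-14:00, 17:30-19:30.
Callum ∩ Noa ∩ Zane ∩ Grace: 09:30-11:30, 13:30-14:00, 18:30-19:30.
Callum ∩ Noa ∩ Zane ∩ Grace ∩ Jamal: 09:30-11:30, 18:30-19:30.
Summing the common windows: 120 + 60 = 180 minutes.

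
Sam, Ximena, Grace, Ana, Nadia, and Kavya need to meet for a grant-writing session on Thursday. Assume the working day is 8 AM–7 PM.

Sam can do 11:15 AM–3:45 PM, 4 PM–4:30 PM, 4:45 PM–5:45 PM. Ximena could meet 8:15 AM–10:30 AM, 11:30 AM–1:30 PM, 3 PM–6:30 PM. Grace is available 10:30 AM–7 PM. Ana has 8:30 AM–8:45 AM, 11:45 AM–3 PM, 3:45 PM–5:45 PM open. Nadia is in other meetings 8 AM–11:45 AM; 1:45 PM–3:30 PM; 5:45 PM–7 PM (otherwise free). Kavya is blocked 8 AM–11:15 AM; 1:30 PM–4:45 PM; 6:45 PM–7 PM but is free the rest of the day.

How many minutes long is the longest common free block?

Sam free: 11:15-15:45, 16:00-16:30, 16:45-17:45.
Ximena free: 08:15-10:30, 11:30-13:30, 15:00-18:30.
Grace free: 10:30-19:00.
Ana free: 08:30-08:45, 11:45-15:00, 15:45-17:45.
Nadia free: 11:45-13:45, 15:30-17:45 (invert busy blocks within the working day).
Kavya free: 11:15-13:30, 16:45-18:45 (invert busy blocks within the working day).
Sam ∩ Ximena: 11:30-13:30, 15:00-15:45, 16:00-16:30, 16:45-17:45.
Sam ∩ Ximena ∩ Grace: 11:30-13:30, 15:00-15:45, 16:00-16:30, 16:45-17:45.
Sam ∩ Ximena ∩ Grace ∩ Ana: 11:45-13:30, 16:00-16:30, 16:45-17:45.
Sam ∩ Ximena ∩ Grace ∩ Ana ∩ Nadia: 11:45-13:30, 16:00-16:30, 16:45-17:45.
Sam ∩ Ximena ∩ Grace ∩ Ana ∩ Nadia ∩ Kavya: 11:45-13:30, 16:45-17:45.
The longest is 11:45-13:30 at 105 minutes.

105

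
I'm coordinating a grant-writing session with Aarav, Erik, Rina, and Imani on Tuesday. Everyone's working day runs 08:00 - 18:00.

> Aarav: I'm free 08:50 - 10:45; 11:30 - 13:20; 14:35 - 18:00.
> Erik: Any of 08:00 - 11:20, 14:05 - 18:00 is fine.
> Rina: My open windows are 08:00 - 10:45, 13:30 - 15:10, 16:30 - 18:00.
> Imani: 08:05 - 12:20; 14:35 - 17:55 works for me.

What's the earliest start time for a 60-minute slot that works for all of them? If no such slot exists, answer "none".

Aarav ∩ Erik: 08:50-10:45, 14:35-18:00.
Aarav ∩ Erik ∩ Rina: 08:50-10:45, 14:35-15:10, 16:30-18:00.
Aarav ∩ Erik ∩ Rina ∩ Imani: 08:50-10:45, 14:35-15:10, 16:30-17:55.
Those are the intersection windows.
The first common window of at least 60 minutes is 08:50-10:45, so the earliest start is 08:50.

08:50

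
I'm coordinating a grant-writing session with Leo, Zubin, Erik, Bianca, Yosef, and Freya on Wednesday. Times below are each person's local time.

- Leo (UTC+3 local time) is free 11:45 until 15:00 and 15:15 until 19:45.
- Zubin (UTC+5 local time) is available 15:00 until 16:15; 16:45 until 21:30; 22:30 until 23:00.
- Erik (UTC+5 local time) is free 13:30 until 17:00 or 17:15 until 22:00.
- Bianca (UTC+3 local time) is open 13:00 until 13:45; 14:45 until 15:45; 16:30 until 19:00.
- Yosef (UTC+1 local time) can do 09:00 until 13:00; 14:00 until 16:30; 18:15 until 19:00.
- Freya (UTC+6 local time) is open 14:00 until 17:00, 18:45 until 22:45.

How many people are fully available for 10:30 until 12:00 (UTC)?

3

Leo in UTC: 08:45-12:00, 12:15-16:45 (subtract 3h to convert from UTC+3).
Zubin in UTC: 10:00-11:15, 11:45-16:30, 17:30-18:00 (subtract 5h to convert from UTC+5).
Erik in UTC: 08:30-12:00, 12:15-17:00 (subtract 5h to convert from UTC+5).
Bianca in UTC: 10:00-10:45, 11:45-12:45, 13:30-16:00 (subtract 3h to convert from UTC+3).
Yosef in UTC: 08:00-12:00, 13:00-15:30, 17:15-18:00 (subtract 1h to convert from UTC+1).
Freya in UTC: 08:00-11:00, 12:45-16:45 (subtract 6h to convert from UTC+6).
Leo, Erik, and Yosef can make the full 10:30-12:00 slot — that's 3.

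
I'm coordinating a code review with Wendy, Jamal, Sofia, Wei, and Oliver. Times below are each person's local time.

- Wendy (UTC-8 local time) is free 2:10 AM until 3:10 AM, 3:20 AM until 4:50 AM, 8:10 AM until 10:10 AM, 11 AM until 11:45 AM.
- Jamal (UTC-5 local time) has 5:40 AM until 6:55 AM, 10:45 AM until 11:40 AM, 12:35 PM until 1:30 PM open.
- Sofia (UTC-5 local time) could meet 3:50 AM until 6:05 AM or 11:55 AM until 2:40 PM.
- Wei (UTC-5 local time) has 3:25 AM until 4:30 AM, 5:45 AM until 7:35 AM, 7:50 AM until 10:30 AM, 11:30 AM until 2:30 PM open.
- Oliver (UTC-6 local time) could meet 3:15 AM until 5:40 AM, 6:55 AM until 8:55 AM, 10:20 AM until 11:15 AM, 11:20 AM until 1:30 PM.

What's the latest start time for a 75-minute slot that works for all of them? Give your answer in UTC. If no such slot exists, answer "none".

Wendy in UTC: 10:10-11:10, 11:20-12:50, 16:10-18:10, 19:00-19:45 (add 8h to convert from UTC-8).
Jamal in UTC: 10:40-11:55, 15:45-16:40, 17:35-18:30 (add 5h to convert from UTC-5).
Sofia in UTC: 08:50-11:05, 16:55-19:40 (add 5h to convert from UTC-5).
Wei in UTC: 08:25-09:30, 10:45-12:35, 12:50-15:30, 16:30-19:30 (add 5h to convert from UTC-5).
Oliver in UTC: 09:15-11:40, 12:55-14:55, 16:20-17:15, 17:20-19:30 (add 6h to convert from UTC-6).
Wendy ∩ Jamal: 10:40-11:10, 11:20-11:55, 16:10-16:40, 17:35-18:10.
Wendy ∩ Jamal ∩ Sofia: 10:40-11:05, 17:35-18:10.
Wendy ∩ Jamal ∩ Sofia ∩ Wei: 10:45-11:05, 17:35-18:10.
Wendy ∩ Jamal ∩ Sofia ∩ Wei ∩ Oliver: 10:45-11:05, 17:35-18:10.
So the common availability across everyone is 10:45-11:05, 17:35-18:10.
No common window is at least 75 minutes long.

none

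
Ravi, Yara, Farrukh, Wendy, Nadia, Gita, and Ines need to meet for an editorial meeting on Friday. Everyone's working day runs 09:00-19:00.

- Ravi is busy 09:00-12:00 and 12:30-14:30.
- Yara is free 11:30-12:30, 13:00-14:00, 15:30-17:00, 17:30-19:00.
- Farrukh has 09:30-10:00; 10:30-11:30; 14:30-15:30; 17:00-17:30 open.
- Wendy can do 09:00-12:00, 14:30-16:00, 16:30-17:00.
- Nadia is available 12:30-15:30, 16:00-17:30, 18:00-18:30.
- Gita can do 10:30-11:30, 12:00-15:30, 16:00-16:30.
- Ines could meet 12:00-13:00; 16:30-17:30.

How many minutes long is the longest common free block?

Ravi free: 12:00-12:30, 14:30-19:00 (invert busy blocks within the working day).
Yara free: 11:30-12:30, 13:00-14:00, 15:30-17:00, 17:30-19:00.
Farrukh free: 09:30-10:00, 10:30-11:30, 14:30-15:30, 17:00-17:30.
Wendy free: 09:00-12:00, 14:30-16:00, 16:30-17:00.
Nadia free: 12:30-15:30, 16:00-17:30, 18:00-18:30.
Gita free: 10:30-11:30, 12:00-15:30, 16:00-16:30.
Ines free: 12:00-13:00, 16:30-17:30.
Ravi ∩ Yara: 12:00-12:30, 15:30-17:00, 17:30-19:00.
Ravi ∩ Yara ∩ Farrukh: ∅.
Ravi ∩ Yara ∩ Farrukh ∩ Wendy: ∅.
Ravi ∩ Yara ∩ Farrukh ∩ Wendy ∩ Nadia: ∅.
Ravi ∩ Yara ∩ Farrukh ∩ Wendy ∩ Nadia ∩ Gita: ∅.
Ravi ∩ Yara ∩ Farrukh ∩ Wendy ∩ Nadia ∩ Gita ∩ Ines: ∅.
There is no time when everyone is free.
No common window exists, so the longest block is 0 minutes.

0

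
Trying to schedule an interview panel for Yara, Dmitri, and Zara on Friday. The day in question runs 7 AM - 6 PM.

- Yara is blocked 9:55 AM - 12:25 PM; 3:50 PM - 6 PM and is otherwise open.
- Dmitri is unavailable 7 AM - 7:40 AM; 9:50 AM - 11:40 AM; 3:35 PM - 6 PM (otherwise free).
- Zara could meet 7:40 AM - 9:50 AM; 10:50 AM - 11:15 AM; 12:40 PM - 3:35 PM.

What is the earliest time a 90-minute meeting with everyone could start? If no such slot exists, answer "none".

Yara free: 07:00-09:55, 12:25-15:50 (invert busy blocks within the working day).
Dmitri free: 07:40-09:50, 11:40-15:35 (invert busy blocks within the working day).
Zara free: 07:40-09:50, 10:50-11:15, 12:40-15:35.
Yara ∩ Dmitri: 07:40-09:50, 12:25-15:35.
Yara ∩ Dmitri ∩ Zara: 07:40-09:50, 12:40-15:35.
The first common window of at least 90 minutes is 07:40-09:50, so the earliest start is 07:40.

07:40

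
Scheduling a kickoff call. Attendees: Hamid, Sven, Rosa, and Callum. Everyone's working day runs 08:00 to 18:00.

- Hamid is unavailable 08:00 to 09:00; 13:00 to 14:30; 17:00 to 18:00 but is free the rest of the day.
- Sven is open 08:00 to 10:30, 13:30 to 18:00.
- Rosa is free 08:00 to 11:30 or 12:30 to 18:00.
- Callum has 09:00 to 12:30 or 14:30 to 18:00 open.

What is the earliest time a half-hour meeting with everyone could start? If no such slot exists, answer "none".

09:00

Hamid free: 09:00-13:00, 14:30-17:00 (invert busy blocks within the working day).
Sven free: 08:00-10:30, 13:30-18:00.
Rosa free: 08:00-11:30, 12:30-18:00.
Callum free: 09:00-12:30, 14:30-18:00.
Hamid ∩ Sven: 09:00-10:30, 14:30-17:00.
Hamid ∩ Sven ∩ Rosa: 09:00-10:30, 14:30-17:00.
Hamid ∩ Sven ∩ Rosa ∩ Callum: 09:00-10:30, 14:30-17:00.
The first common window of at least 30 minutes is 09:00-10:30, so the earliest start is 09:00.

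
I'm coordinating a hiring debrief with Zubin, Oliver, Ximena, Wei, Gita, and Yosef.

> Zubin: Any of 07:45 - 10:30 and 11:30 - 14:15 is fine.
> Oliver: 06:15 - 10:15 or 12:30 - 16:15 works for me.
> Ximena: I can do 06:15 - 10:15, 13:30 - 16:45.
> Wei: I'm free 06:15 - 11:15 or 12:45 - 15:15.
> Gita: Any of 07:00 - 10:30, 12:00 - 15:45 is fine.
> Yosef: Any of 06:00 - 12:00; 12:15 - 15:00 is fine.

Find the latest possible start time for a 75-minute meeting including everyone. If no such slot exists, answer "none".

Zubin ∩ Oliver: 07:45-10:15, 12:30-14:15.
Zubin ∩ Oliver ∩ Ximena: 07:45-10:15, 13:30-14:15.
Zubin ∩ Oliver ∩ Ximena ∩ Wei: 07:45-10:15, 13:30-14:15.
Zubin ∩ Oliver ∩ Ximena ∩ Wei ∩ Gita: 07:45-10:15, 13:30-14:15.
Zubin ∩ Oliver ∩ Ximena ∩ Wei ∩ Gita ∩ Yosef: 07:45-10:15, 13:30-14:15.
So the common availability across everyone is 07:45-10:15, 13:30-14:15.
The last common window of at least 75 minutes is 07:45-10:15; a 75-minute meeting can start as late as 09:00 and still end by 10:15.

09:00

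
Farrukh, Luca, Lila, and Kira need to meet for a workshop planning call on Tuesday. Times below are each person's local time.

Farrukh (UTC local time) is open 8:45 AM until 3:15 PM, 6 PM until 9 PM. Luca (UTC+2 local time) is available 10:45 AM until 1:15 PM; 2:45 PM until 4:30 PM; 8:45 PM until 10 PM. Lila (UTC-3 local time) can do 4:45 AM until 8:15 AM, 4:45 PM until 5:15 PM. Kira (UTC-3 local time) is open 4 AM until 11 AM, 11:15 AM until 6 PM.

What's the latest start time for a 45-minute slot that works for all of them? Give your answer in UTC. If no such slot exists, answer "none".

10:30

Farrukh in UTC: 08:45-15:15, 18:00-21:00.
Luca in UTC: 08:45-11:15, 12:45-14:30, 18:45-20:00 (subtract 2h to convert from UTC+2).
Lila in UTC: 07:45-11:15, 19:45-20:15 (add 3h to convert from UTC-3).
Kira in UTC: 07:00-14:00, 14:15-21:00 (add 3h to convert from UTC-3).
Farrukh ∩ Luca: 08:45-11:15, 12:45-14:30, 18:45-20:00.
Farrukh ∩ Luca ∩ Lila: 08:45-11:15, 19:45-20:00.
Farrukh ∩ Luca ∩ Lila ∩ Kira: 08:45-11:15, 19:45-20:00.
Those are the intersection windows.
The last common window of at least 45 minutes is 08:45-11:15; a 45-minute meeting can start as late as 10:30 and still end by 11:15.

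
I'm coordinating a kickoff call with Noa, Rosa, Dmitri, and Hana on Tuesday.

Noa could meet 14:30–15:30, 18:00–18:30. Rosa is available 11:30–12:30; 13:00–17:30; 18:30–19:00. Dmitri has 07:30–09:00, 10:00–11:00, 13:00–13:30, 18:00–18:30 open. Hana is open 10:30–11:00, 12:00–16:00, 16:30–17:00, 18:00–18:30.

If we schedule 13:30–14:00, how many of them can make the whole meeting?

Rosa and Hana can make the full 13:30-14:00 slot — that's 2.

2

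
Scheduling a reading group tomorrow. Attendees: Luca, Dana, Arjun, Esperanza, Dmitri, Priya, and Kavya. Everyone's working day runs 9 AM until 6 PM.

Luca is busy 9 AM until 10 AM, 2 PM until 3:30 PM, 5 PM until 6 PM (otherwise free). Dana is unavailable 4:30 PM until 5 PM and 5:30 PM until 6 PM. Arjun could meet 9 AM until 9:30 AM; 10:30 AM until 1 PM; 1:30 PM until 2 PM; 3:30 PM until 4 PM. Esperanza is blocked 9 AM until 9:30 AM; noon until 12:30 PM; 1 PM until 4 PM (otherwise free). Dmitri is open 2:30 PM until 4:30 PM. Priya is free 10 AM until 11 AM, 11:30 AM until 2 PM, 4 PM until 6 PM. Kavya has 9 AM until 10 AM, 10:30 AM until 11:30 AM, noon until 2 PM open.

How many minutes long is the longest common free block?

Luca free: 10:00-14:00, 15:30-17:00 (invert busy blocks within the working day).
Dana free: 09:00-16:30, 17:00-17:30 (invert busy blocks within the working day).
Arjun free: 09:00-09:30, 10:30-13:00, 13:30-14:00, 15:30-16:00.
Esperanza free: 09:30-12:00, 12:30-13:00, 16:00-18:00 (invert busy blocks within the working day).
Dmitri free: 14:30-16:30.
Priya free: 10:00-11:00, 11:30-14:00, 16:00-18:00.
Kavya free: 09:00-10:00, 10:30-11:30, 12:00-14:00.
Luca ∩ Dana: 10:00-14:00, 15:30-16:30.
Luca ∩ Dana ∩ Arjun: 10:30-13:00, 13:30-14:00, 15:30-16:00.
Luca ∩ Dana ∩ Arjun ∩ Esperanza: 10:30-12:00, 12:30-13:00.
Luca ∩ Dana ∩ Arjun ∩ Esperanza ∩ Dmitri: ∅.
Luca ∩ Dana ∩ Arjun ∩ Esperanza ∩ Dmitri ∩ Priya: ∅.
Luca ∩ Dana ∩ Arjun ∩ Esperanza ∩ Dmitri ∩ Priya ∩ Kavya: ∅.
There is no time when everyone is free.
No common window exists, so the longest block is 0 minutes.

0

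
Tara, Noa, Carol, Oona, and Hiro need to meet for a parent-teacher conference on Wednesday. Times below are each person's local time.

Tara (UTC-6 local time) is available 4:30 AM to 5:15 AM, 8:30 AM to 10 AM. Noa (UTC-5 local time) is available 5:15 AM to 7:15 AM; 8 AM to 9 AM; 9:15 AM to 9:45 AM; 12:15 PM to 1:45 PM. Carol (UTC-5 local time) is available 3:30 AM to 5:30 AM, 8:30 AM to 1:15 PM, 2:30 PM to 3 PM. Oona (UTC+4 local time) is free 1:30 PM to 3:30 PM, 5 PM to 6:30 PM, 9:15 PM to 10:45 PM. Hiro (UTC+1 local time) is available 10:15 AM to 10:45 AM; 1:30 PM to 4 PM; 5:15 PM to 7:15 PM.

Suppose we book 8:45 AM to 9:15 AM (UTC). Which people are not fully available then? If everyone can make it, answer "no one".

Hiro, Noa, Oona, Tara

Tara in UTC: 10:30-11:15, 14:30-16:00 (add 6h to convert from UTC-6).
Noa in UTC: 10:15-12:15, 13:00-14:00, 14:15-14:45, 17:15-18:45 (add 5h to convert from UTC-5).
Carol in UTC: 08:30-10:30, 13:30-18:15, 19:30-20:00 (add 5h to convert from UTC-5).
Oona in UTC: 09:30-11:30, 13:00-14:30, 17:15-18:45 (subtract 4h to convert from UTC+4).
Hiro in UTC: 09:15-09:45, 12:30-15:00, 16:15-18:15 (subtract 1h to convert from UTC+1).
Tara: not fully free for 08:45-09:15. Noa: not fully free for 08:45-09:15. Carol: free for 08:45-09:15. Oona: not fully free for 08:45-09:15. Hiro: not fully free for 08:45-09:15.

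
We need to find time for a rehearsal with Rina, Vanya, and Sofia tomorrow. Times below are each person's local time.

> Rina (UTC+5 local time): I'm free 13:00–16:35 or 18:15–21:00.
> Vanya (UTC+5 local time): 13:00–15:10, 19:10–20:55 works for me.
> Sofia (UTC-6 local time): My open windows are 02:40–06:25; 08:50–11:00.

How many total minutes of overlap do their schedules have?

Rina in UTC: 08:00-11:35, 13:15-16:00 (subtract 5h to convert from UTC+5).
Vanya in UTC: 08:00-10:10, 14:10-15:55 (subtract 5h to convert from UTC+5).
Sofia in UTC: 08:40-12:25, 14:50-17:00 (add 6h to convert from UTC-6).
Rina ∩ Vanya: 08:00-10:10, 14:10-15:55.
Rina ∩ Vanya ∩ Sofia: 08:40-10:10, 14:50-15:55.
Summing the common windows: 90 + 65 = 155 minutes.

155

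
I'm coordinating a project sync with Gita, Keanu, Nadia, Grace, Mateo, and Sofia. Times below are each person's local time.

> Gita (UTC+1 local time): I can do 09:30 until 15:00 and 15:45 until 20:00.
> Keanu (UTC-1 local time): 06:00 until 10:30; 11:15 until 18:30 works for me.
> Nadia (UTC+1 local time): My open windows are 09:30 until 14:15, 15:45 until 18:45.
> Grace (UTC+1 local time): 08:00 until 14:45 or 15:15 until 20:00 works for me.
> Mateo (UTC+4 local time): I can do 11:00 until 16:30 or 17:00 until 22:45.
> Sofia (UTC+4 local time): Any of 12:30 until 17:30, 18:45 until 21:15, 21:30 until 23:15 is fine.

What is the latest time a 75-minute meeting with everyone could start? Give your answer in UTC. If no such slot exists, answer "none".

Gita in UTC: 08:30-14:00, 14:45-19:00 (subtract 1h to convert from UTC+1).
Keanu in UTC: 07:00-11:30, 12:15-19:30 (add 1h to convert from UTC-1).
Nadia in UTC: 08:30-13:15, 14:45-17:45 (subtract 1h to convert from UTC+1).
Grace in UTC: 07:00-13:45, 14:15-19:00 (subtract 1h to convert from UTC+1).
Mateo in UTC: 07:00-12:30, 13:00-18:45 (subtract 4h to convert from UTC+4).
Sofia in UTC: 08:30-13:30, 14:45-17:15, 17:30-19:15 (subtract 4h to convert from UTC+4).
Gita ∩ Keanu: 08:30-11:30, 12:15-14:00, 14:45-19:00.
Gita ∩ Keanu ∩ Nadia: 08:30-11:30, 12:15-13:15, 14:45-17:45.
Gita ∩ Keanu ∩ Nadia ∩ Grace: 08:30-11:30, 12:15-13:15, 14:45-17:45.
Gita ∩ Keanu ∩ Nadia ∩ Grace ∩ Mateo: 08:30-11:30, 12:15-12:30, 13:00-13:15, 14:45-17:45.
Gita ∩ Keanu ∩ Nadia ∩ Grace ∩ Mateo ∩ Sofia: 08:30-11:30, 12:15-12:30, 13:00-13:15, 14:45-17:15, 17:30-17:45.
The last common window of at least 75 minutes is 14:45-17:15; a 75-minute meeting can start as late as 16:00 and still end by 17:15.

16:00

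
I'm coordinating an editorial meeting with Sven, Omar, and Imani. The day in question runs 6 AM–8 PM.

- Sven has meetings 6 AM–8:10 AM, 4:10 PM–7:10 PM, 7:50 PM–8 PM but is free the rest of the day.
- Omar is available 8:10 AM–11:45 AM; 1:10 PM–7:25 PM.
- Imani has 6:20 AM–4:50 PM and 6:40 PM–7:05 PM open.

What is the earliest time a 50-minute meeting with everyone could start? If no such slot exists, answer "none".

08:10

Sven free: 08:10-16:10, 19:10-19:50 (invert busy blocks within the working day).
Omar free: 08:10-11:45, 13:10-19:25.
Imani free: 06:20-16:50, 18:40-19:05.
Sven ∩ Omar: 08:10-11:45, 13:10-16:10, 19:10-19:25.
Sven ∩ Omar ∩ Imani: 08:10-11:45, 13:10-16:10.
Those are the intersection windows.
The first common window of at least 50 minutes is 08:10-11:45, so the earliest start is 08:10.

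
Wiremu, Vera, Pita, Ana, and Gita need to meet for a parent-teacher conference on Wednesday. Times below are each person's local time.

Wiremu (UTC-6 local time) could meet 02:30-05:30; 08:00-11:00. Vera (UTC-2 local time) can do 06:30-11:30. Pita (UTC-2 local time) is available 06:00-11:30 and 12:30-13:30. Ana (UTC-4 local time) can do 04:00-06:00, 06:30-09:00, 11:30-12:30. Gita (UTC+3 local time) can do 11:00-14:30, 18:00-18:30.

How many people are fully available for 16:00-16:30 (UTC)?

2

Wiremu in UTC: 08:30-11:30, 14:00-17:00 (add 6h to convert from UTC-6).
Vera in UTC: 08:30-13:30 (add 2h to convert from UTC-2).
Pita in UTC: 08:00-13:30, 14:30-15:30 (add 2h to convert from UTC-2).
Ana in UTC: 08:00-10:00, 10:30-13:00, 15:30-16:30 (add 4h to convert from UTC-4).
Gita in UTC: 08:00-11:30, 15:00-15:30 (subtract 3h to convert from UTC+3).
Wiremu and Ana can make the full 16:00-16:30 slot — that's 2.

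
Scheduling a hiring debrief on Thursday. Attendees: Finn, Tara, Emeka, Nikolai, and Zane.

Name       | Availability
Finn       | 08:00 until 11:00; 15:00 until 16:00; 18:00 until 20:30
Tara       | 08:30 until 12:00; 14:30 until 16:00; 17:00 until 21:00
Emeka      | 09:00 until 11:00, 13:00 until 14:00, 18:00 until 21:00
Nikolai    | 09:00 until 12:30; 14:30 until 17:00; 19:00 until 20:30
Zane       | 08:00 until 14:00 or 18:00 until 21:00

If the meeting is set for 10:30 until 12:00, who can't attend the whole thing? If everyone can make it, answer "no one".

Finn: not fully free for 10:30-12:00. Tara: free for 10:30-12:00. Emeka: not fully free for 10:30-12:00. Nikolai: free for 10:30-12:00. Zane: free for 10:30-12:00.

Emeka, Finn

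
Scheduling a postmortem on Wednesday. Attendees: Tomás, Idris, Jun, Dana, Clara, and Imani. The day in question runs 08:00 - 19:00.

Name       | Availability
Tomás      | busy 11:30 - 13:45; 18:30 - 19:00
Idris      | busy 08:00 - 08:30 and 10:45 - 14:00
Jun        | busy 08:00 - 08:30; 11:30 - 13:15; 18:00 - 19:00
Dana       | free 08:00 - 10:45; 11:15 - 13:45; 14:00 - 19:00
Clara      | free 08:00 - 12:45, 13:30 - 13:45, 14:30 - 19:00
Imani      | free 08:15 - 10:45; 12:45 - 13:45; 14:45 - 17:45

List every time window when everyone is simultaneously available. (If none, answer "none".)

Tomás free: 08:00-11:30, 13:45-18:30 (invert busy blocks within the working day).
Idris free: 08:30-10:45, 14:00-19:00 (invert busy blocks within the working day).
Jun free: 08:30-11:30, 13:15-18:00 (invert busy blocks within the working day).
Dana free: 08:00-10:45, 11:15-13:45, 14:00-19:00.
Clara free: 08:00-12:45, 13:30-13:45, 14:30-19:00.
Imani free: 08:15-10:45, 12:45-13:45, 14:45-17:45.
Tomás ∩ Idris: 08:30-10:45, 14:00-18:30.
Tomás ∩ Idris ∩ Jun: 08:30-10:45, 14:00-18:00.
Tomás ∩ Idris ∩ Jun ∩ Dana: 08:30-10:45, 14:00-18:00.
Tomás ∩ Idris ∩ Jun ∩ Dana ∩ Clara: 08:30-10:45, 14:30-18:00.
Tomás ∩ Idris ∩ Jun ∩ Dana ∩ Clara ∩ Imani: 08:30-10:45, 14:45-17:45.

08:30-10:45, 14:45-17:45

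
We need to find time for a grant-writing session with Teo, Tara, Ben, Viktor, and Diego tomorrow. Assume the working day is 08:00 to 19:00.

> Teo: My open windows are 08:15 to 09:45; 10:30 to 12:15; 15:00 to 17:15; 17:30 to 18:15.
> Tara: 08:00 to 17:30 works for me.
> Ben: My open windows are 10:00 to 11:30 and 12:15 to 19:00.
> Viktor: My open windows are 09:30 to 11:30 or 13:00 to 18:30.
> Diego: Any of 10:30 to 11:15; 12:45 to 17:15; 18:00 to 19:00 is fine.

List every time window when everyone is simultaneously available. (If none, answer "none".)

Teo ∩ Tara: 08:15-09:45, 10:30-12:15, 15:00-17:15.
Teo ∩ Tara ∩ Ben: 10:30-11:30, 15:00-17:15.
Teo ∩ Tara ∩ Ben ∩ Viktor: 10:30-11:30, 15:00-17:15.
Teo ∩ Tara ∩ Ben ∩ Viktor ∩ Diego: 10:30-11:15, 15:00-17:15.
So the common availability across everyone is 10:30-11:15, 15:00-17:15.

10:30-11:15, 15:00-17:15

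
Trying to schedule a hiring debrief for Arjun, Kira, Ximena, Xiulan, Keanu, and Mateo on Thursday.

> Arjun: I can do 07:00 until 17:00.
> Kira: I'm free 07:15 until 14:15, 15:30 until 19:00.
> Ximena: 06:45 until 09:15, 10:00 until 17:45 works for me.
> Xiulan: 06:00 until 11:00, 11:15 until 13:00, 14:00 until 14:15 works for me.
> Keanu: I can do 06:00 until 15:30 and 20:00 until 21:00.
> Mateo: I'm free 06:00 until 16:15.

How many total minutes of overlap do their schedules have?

300

Arjun ∩ Kira: 07:15-14:15, 15:30-17:00.
Arjun ∩ Kira ∩ Ximena: 07:15-09:15, 10:00-14:15, 15:30-17:00.
Arjun ∩ Kira ∩ Ximena ∩ Xiulan: 07:15-09:15, 10:00-11:00, 11:15-13:00, 14:00-14:15.
Arjun ∩ Kira ∩ Ximena ∩ Xiulan ∩ Keanu: 07:15-09:15, 10:00-11:00, 11:15-13:00, 14:00-14:15.
Arjun ∩ Kira ∩ Ximena ∩ Xiulan ∩ Keanu ∩ Mateo: 07:15-09:15, 10:00-11:00, 11:15-13:00, 14:00-14:15.
Summing the common windows: 120 + 60 + 105 + 15 = 300 minutes.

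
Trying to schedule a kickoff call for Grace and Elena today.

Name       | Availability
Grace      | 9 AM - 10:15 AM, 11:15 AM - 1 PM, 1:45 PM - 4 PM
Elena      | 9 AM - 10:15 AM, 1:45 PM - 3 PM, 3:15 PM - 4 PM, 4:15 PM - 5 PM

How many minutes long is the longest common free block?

Grace ∩ Elena: 09:00-10:15, 13:45-15:00, 15:15-16:00.
Those are the intersection windows.
The longest is 09:00-10:15 at 75 minutes.

75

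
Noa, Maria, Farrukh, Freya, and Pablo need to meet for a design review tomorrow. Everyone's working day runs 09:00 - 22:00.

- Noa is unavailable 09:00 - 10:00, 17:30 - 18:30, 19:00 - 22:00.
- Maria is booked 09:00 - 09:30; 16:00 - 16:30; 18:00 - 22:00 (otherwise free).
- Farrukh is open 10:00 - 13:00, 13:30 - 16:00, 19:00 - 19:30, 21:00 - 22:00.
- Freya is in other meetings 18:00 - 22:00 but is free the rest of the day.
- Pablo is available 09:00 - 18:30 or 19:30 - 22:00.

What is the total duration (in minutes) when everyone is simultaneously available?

Noa free: 10:00-17:30, 18:30-19:00 (invert busy blocks within the working day).
Maria free: 09:30-16:00, 16:30-18:00 (invert busy blocks within the working day).
Farrukh free: 10:00-13:00, 13:30-16:00, 19:00-19:30, 21:00-22:00.
Freya free: 09:00-18:00 (invert busy blocks within the working day).
Pablo free: 09:00-18:30, 19:30-22:00.
Noa ∩ Maria: 10:00-16:00, 16:30-17:30.
Noa ∩ Maria ∩ Farrukh: 10:00-13:00, 13:30-16:00.
Noa ∩ Maria ∩ Farrukh ∩ Freya: 10:00-13:00, 13:30-16:00.
Noa ∩ Maria ∩ Farrukh ∩ Freya ∩ Pablo: 10:00-13:00, 13:30-16:00.
Those are the intersection windows.
Summing the common windows: 180 + 150 = 330 minutes.

330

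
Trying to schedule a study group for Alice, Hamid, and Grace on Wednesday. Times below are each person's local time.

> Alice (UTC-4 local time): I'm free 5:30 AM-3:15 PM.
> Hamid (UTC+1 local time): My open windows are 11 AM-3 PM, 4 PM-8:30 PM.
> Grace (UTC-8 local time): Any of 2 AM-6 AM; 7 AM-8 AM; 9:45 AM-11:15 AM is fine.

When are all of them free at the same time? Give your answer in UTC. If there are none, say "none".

Alice in UTC: 09:30-19:15 (add 4h to convert from UTC-4).
Hamid in UTC: 10:00-14:00, 15:00-19:30 (subtract 1h to convert from UTC+1).
Grace in UTC: 10:00-14:00, 15:00-16:00, 17:45-19:15 (add 8h to convert from UTC-8).
Alice ∩ Hamid: 10:00-14:00, 15:00-19:15.
Alice ∩ Hamid ∩ Grace: 10:00-14:00, 15:00-16:00, 17:45-19:15.

10:00-14:00, 15:00-16:00, 17:45-19:15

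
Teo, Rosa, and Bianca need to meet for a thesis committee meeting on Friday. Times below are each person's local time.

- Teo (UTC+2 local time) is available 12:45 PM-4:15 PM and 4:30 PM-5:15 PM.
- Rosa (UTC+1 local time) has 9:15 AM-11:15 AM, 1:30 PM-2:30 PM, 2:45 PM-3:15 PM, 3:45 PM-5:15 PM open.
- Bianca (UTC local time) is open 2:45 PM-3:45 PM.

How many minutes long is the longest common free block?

30

Teo in UTC: 10:45-14:15, 14:30-15:15 (subtract 2h to convert from UTC+2).
Rosa in UTC: 08:15-10:15, 12:30-13:30, 13:45-14:15, 14:45-16:15 (subtract 1h to convert from UTC+1).
Bianca in UTC: 14:45-15:45.
Teo ∩ Rosa: 12:30-13:30, 13:45-14:15, 14:45-15:15.
Teo ∩ Rosa ∩ Bianca: 14:45-15:15.
So the common availability across everyone is 14:45-15:15.
The longest is 14:45-15:15 at 30 minutes.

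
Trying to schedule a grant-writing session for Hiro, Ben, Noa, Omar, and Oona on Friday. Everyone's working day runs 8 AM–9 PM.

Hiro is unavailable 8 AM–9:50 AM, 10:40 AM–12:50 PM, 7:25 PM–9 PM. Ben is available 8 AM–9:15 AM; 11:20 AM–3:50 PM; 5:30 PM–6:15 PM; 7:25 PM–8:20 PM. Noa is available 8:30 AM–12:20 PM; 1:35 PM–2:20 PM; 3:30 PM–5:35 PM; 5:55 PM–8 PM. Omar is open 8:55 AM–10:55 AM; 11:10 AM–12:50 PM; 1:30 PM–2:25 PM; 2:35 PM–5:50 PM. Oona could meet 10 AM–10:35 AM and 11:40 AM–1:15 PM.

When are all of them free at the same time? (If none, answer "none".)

Hiro free: 09:50-10:40, 12:50-19:25 (invert busy blocks within the working day).
Ben free: 08:00-09:15, 11:20-15:50, 17:30-18:15, 19:25-20:20.
Noa free: 08:30-12:20, 13:35-14:20, 15:30-17:35, 17:55-20:00.
Omar free: 08:55-10:55, 11:10-12:50, 13:30-14:25, 14:35-17:50.
Oona free: 10:00-10:35, 11:40-13:15.
Hiro ∩ Ben: 12:50-15:50, 17:30-18:15.
Hiro ∩ Ben ∩ Noa: 13:35-14:20, 15:30-15:50, 17:30-17:35, 17:55-18:15.
Hiro ∩ Ben ∩ Noa ∩ Omar: 13:35-14:20, 15:30-15:50, 17:30-17:35.
Hiro ∩ Ben ∩ Noa ∩ Omar ∩ Oona: ∅.
There is no time when everyone is free.

none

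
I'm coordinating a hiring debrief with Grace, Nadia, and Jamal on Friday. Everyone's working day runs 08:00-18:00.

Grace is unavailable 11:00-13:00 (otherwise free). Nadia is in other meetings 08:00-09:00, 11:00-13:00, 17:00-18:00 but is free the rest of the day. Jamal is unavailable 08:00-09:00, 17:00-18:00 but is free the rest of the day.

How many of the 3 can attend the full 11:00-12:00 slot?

1

Grace free: 08:00-11:00, 13:00-18:00 (invert busy blocks within the working day).
Nadia free: 09:00-11:00, 13:00-17:00 (invert busy blocks within the working day).
Jamal free: 09:00-17:00 (invert busy blocks within the working day).
Jamal can make the full 11:00-12:00 slot — that's 1.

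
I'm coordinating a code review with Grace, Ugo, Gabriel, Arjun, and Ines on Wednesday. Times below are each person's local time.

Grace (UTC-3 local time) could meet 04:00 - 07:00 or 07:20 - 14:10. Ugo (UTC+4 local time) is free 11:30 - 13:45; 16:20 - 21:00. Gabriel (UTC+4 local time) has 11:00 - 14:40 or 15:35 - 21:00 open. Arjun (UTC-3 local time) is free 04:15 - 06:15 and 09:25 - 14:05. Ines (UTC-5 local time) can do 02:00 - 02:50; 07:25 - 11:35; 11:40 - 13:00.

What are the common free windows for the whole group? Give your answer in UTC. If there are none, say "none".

Grace in UTC: 07:00-10:00, 10:20-17:10 (add 3h to convert from UTC-3).
Ugo in UTC: 07:30-09:45, 12:20-17:00 (subtract 4h to convert from UTC+4).
Gabriel in UTC: 07:00-10:40, 11:35-17:00 (subtract 4h to convert from UTC+4).
Arjun in UTC: 07:15-09:15, 12:25-17:05 (add 3h to convert from UTC-3).
Ines in UTC: 07:00-07:50, 12:25-16:35, 16:40-18:00 (add 5h to convert from UTC-5).
Grace ∩ Ugo: 07:30-09:45, 12:20-17:00.
Grace ∩ Ugo ∩ Gabriel: 07:30-09:45, 12:20-17:00.
Grace ∩ Ugo ∩ Gabriel ∩ Arjun: 07:30-09:15, 12:25-17:00.
Grace ∩ Ugo ∩ Gabriel ∩ Arjun ∩ Ines: 07:30-07:50, 12:25-16:35, 16:40-17:00.

07:30-07:50, 12:25-16:35, 16:40-17:00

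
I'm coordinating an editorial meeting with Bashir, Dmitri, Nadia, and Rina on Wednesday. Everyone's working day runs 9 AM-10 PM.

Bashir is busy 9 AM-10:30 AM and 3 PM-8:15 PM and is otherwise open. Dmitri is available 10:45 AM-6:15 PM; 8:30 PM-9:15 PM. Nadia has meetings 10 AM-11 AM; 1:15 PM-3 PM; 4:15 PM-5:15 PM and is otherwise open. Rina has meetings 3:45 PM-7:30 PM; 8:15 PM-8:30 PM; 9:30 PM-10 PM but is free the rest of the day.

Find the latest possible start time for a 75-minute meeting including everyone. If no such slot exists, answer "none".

Bashir free: 10:30-15:00, 20:15-22:00 (invert busy blocks within the working day).
Dmitri free: 10:45-18:15, 20:30-21:15.
Nadia free: 09:00-10:00, 11:00-13:15, 15:00-16:15, 17:15-22:00 (invert busy blocks within the working day).
Rina free: 09:00-15:45, 19:30-20:15, 20:30-21:30 (invert busy blocks within the working day).
Bashir ∩ Dmitri: 10:45-15:00, 20:30-21:15.
Bashir ∩ Dmitri ∩ Nadia: 11:00-13:15, 20:30-21:15.
Bashir ∩ Dmitri ∩ Nadia ∩ Rina: 11:00-13:15, 20:30-21:15.
The last common window of at least 75 minutes is 11:00-13:15; a 75-minute meeting can start as late as 12:00 and still end by 13:15.

12:00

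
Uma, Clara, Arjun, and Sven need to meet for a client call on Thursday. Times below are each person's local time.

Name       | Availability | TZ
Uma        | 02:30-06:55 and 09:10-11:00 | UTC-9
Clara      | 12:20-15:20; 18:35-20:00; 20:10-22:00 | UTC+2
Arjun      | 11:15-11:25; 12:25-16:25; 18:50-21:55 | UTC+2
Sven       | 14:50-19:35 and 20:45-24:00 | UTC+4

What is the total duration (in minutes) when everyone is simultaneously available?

Uma in UTC: 11:30-15:55, 18:10-20:00 (add 9h to convert from UTC-9).
Clara in UTC: 10:20-13:20, 16:35-18:00, 18:10-20:00 (subtract 2h to convert from UTC+2).
Arjun in UTC: 09:15-09:25, 10:25-14:25, 16:50-19:55 (subtract 2h to convert from UTC+2).
Sven in UTC: 10:50-15:35, 16:45-20:00 (subtract 4h to convert from UTC+4).
Uma ∩ Clara: 11:30-13:20, 18:10-20:00.
Uma ∩ Clara ∩ Arjun: 11:30-13:20, 18:10-19:55.
Uma ∩ Clara ∩ Arjun ∩ Sven: 11:30-13:20, 18:10-19:55.
Summing the common windows: 110 + 105 = 215 minutes.

215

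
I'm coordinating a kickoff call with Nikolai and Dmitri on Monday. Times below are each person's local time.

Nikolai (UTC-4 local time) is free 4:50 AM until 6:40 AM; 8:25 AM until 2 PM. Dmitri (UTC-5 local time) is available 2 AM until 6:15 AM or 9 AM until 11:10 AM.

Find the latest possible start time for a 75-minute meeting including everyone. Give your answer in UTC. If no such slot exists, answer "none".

Nikolai in UTC: 08:50-10:40, 12:25-18:00 (add 4h to convert from UTC-4).
Dmitri in UTC: 07:00-11:15, 14:00-16:10 (add 5h to convert from UTC-5).
Nikolai ∩ Dmitri: 08:50-10:40, 14:00-16:10.
So the common availability across everyone is 08:50-10:40, 14:00-16:10.
The last common window of at least 75 minutes is 14:00-16:10; a 75-minute meeting can start as late as 14:55 and still end by 16:10.

14:55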